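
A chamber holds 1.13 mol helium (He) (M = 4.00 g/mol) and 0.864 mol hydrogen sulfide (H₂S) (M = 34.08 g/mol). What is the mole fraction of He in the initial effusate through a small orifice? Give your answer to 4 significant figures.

0.7924

Effusion rate of each component ∝ n_i/√M_i (partial pressure × 1/√M).
So x_He in the escaping gas = (n_He/√M_He) / Σ(n_i/√M_i)
= (1.13/√4.00) / (1.13/√4.00 + 0.864/√34.08) = 0.5650/(0.5650 + 0.1480) = 0.7924.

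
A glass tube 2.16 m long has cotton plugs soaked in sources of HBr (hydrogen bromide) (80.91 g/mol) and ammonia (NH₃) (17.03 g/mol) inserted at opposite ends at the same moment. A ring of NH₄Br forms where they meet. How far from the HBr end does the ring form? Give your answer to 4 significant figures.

Distances travelled in equal time are proportional to diffusion rates, so d_HBr/d_NH₃ = √(M_NH₃/M_HBr) = √(17.03/80.91) = 0.4588.
With d_HBr + d_NH₃ = 2.16 m, d_NH₃ = 2.16/(1 + 0.4588) = 1.481 m.
d_HBr = 2.16 − 1.481 = 0.6793 m.

0.6793 m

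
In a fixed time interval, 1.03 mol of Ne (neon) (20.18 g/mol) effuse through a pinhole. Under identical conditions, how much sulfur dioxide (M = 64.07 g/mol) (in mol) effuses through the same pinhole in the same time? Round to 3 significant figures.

From Graham's law, rate_SO₂/rate_Ne = √(M_Ne/M_SO₂) = √(20.18/64.07) = √0.3150 = 0.5612.
So the amount for SO₂ is 1.03 × 0.5612 = 0.578 mol.

0.578 mol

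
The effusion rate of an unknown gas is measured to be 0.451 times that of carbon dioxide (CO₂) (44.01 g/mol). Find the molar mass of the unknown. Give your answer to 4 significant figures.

By Graham's law, rate_X/rate_CO₂ = √(M_CO₂/M_X).
0.451 = √(44.01/M_X)
M_X = 44.01 / 0.451² = 44.01 / 0.2034 = 216.4 g/mol

216.4 g/mol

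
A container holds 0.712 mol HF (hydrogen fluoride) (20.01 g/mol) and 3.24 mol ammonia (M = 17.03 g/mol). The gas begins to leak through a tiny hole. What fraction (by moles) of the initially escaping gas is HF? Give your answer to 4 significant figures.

0.1686

The effusion rate of species i is ∝ p_i/√M_i ∝ n_i/√M_i.
x_HF(eff) = (n_HF/√M_HF) / (n_HF/√M_HF + n_NH₃/√M_NH₃)
= (0.712/√20.01) / (0.712/√20.01 + 3.24/√17.03) = 0.1592/(0.1592 + 0.7851) = 0.1686.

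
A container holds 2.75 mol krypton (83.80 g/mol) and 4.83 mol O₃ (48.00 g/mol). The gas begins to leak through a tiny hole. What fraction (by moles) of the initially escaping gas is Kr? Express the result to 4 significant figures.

Each component's effusion rate ∝ (its partial pressure)·(1/√M) ∝ n_i/√M_i.
Mole fraction of Kr in the effusate = (n_Kr/√M_Kr) / (n_Kr/√M_Kr + n_O₃/√M_O₃)
= (2.75/√83.80) / (2.75/√83.80 + 4.83/√48.00) = 0.3004/(0.3004 + 0.6972) = 0.3011.

0.3011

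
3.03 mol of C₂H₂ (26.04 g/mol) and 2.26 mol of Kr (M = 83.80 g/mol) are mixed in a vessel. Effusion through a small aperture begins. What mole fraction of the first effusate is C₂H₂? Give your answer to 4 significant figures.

0.7063

Rate_i ∝ x_i/√M_i (Graham's law weighted by mole fraction), so the effusate composition follows n_i/√M_i.
Mole fraction of C₂H₂ in the effusate = (n_C₂H₂/√M_C₂H₂) / (n_C₂H₂/√M_C₂H₂ + n_Kr/√M_Kr)
= (3.03/√26.04) / (3.03/√26.04 + 2.26/√83.80) = 0.5938/(0.5938 + 0.2469) = 0.7063.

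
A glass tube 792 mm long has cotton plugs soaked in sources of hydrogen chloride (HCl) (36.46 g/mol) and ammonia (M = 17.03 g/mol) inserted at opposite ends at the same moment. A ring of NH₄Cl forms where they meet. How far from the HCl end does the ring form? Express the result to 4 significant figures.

321.5 mm

In equal time, each gas travels a distance ∝ its rate ∝ 1/√M, so d_HCl/d_NH₃ = √(M_NH₃/M_HCl) = √(17.03/36.46) = 0.6834.
With d_HCl + d_NH₃ = 792 mm, d_NH₃ = 792/(1 + 0.6834) = 470.5 mm.
d_HCl = 792 − 470.5 = 321.5 mm.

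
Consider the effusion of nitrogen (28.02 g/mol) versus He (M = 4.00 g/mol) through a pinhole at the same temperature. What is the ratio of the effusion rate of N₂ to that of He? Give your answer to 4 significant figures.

By Graham's law, rate_N₂/rate_He = √(M_He/M_N₂) = √(4.00/28.02) = √0.1428 = 0.3778.

0.3778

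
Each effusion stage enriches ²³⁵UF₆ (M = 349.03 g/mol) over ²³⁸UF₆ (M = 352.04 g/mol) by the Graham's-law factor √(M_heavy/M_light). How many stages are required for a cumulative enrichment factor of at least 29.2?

786

With α = √(352.04/349.03) per stage, ln α = ½ ln(1.00862) = 0.004293.
Need α^N ≥ 29.2 ⇒ N ≥ ln(29.2) / ln α = 3.374 / 0.004293 = 785.89.
Minimum whole number of stages: N = 786.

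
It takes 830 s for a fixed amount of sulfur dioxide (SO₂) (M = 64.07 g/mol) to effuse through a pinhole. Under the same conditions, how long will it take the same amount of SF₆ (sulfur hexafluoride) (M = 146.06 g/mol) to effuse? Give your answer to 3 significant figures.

Graham's law gives t_SF₆/t_SO₂ = √(M_SF₆/M_SO₂) = √(146.06/64.07) = √2.280 = 1.510.
So the time for SF₆ is 830 × 1.510 = 1250 s.

1250 s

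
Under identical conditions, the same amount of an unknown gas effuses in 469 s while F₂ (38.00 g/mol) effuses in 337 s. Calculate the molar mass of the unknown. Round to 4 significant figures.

73.60 g/mol

Graham's law gives t_X/t_F₂ = √(M_X/M_F₂).
469/337 = 1.392 = √(M_X/38.00)
M_X = 38.00 × 1.392² = 38.00 × 1.937 = 73.60 g/mol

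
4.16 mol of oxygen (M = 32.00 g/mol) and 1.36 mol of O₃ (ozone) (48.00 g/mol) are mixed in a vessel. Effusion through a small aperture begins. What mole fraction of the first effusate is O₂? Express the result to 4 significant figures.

0.7893

Effusion rate of each component ∝ n_i/√M_i (partial pressure × 1/√M).
x_O₂(eff) = (n_O₂/√M_O₂) / (n_O₂/√M_O₂ + n_O₃/√M_O₃)
= (4.16/√32.00) / (4.16/√32.00 + 1.36/√48.00) = 0.7354/(0.7354 + 0.1963) = 0.7893.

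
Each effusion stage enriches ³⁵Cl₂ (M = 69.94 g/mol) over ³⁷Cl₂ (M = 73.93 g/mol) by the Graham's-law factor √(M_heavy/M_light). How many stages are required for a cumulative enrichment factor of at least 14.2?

Per stage α = (73.93/69.94)^(1/2) = 1.05705^0.5, giving ln α = 0.02774.
Need α^N ≥ 14.2 ⇒ N ≥ ln(14.2) / ln α = 2.653 / 0.02774 = 95.65.
Rounding up, N = 96 stages.

96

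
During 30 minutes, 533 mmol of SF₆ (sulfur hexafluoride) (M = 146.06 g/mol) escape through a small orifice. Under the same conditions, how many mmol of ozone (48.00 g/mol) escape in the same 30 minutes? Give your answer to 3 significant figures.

930 mmol

Graham's law gives rate_O₃/rate_SF₆ = √(M_SF₆/M_O₃) = √(146.06/48.00) = √3.043 = 1.744.
So the amount for O₃ is 533 × 1.744 = 930 mmol.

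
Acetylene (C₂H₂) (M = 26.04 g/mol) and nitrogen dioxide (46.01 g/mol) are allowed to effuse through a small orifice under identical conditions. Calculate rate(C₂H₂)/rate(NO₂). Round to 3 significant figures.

From Graham's law, rate_C₂H₂/rate_NO₂ = √(M_NO₂/M_C₂H₂) = √(46.01/26.04) = √1.767 = 1.33.

1.33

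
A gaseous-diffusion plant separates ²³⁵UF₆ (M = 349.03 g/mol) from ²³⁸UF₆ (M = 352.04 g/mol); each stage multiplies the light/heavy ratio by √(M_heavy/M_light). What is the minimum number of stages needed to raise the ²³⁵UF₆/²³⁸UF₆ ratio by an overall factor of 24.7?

Single-stage factor α = √(352.04/349.03), so ln α = ½ ln(1.00862) = 0.004293.
Need α^N ≥ 24.7 ⇒ N ≥ ln(24.7) / ln α = 3.207 / 0.004293 = 746.90.
Rounding up, N = 747 stages.

747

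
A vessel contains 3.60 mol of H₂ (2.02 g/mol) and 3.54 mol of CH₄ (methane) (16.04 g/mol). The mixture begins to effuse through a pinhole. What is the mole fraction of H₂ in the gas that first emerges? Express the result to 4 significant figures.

Rate_i ∝ x_i/√M_i (Graham's law weighted by mole fraction), so the effusate composition follows n_i/√M_i.
x_H₂(eff) = (n_H₂/√M_H₂) / (n_H₂/√M_H₂ + n_CH₄/√M_CH₄)
= (3.60/√2.02) / (3.60/√2.02 + 3.54/√16.04) = 2.533/(2.533 + 0.8839) = 0.7413.

0.7413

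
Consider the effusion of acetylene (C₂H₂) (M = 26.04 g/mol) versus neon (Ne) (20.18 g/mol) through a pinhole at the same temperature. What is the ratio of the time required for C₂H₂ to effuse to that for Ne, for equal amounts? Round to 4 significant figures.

1.136

Since effusion rate ∝ 1/√M, t_C₂H₂/t_Ne = √(M_C₂H₂/M_Ne) = √(26.04/20.18) = √1.290 = 1.136.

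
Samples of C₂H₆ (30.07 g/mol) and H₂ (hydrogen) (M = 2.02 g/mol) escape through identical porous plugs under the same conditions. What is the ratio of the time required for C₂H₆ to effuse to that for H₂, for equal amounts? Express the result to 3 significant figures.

3.86

Graham's law gives t_C₂H₆/t_H₂ = √(M_C₂H₆/M_H₂) = √(30.07/2.02) = √14.89 = 3.86.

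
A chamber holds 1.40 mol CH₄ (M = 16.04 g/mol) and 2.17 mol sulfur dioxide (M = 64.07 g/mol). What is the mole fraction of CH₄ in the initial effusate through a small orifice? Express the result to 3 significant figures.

0.563

Rate_i ∝ x_i/√M_i (Graham's law weighted by mole fraction), so the effusate composition follows n_i/√M_i.
So x_CH₄ in the escaping gas = (n_CH₄/√M_CH₄) / Σ(n_i/√M_i)
= (1.40/√16.04) / (1.40/√16.04 + 2.17/√64.07) = 0.3496/(0.3496 + 0.2711) = 0.563.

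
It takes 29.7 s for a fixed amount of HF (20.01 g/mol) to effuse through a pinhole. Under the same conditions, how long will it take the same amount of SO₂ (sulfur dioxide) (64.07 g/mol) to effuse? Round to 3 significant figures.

53.1 s

Graham's law gives t_SO₂/t_HF = √(M_SO₂/M_HF) = √(64.07/20.01) = √3.202 = 1.789.
So the time for SO₂ is 29.7 × 1.789 = 53.1 s.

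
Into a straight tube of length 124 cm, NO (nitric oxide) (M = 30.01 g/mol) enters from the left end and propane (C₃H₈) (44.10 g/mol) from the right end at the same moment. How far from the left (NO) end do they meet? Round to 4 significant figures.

The fronts meet when d_NO + d_C₃H₈ = L with d_NO/d_C₃H₈ = √(M_C₃H₈/M_NO) (Graham's law). Here √(M_C₃H₈/M_NO) = √(44.10/30.01) = 1.212.
With d_NO + d_C₃H₈ = 124 cm, d_C₃H₈ = 124/(1 + 1.212) = 56.05 cm.
d_NO = 124 − 56.05 = 67.95 cm.

67.95 cm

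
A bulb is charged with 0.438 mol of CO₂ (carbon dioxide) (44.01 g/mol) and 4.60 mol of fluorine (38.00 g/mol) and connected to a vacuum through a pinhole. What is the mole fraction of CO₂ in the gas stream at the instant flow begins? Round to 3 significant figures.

0.0813

Each component's effusion rate ∝ (its partial pressure)·(1/√M) ∝ n_i/√M_i.
x_CO₂(eff) = (n_CO₂/√M_CO₂) / (n_CO₂/√M_CO₂ + n_F₂/√M_F₂)
= (0.438/√44.01) / (0.438/√44.01 + 4.60/√38.00) = 0.06602/(0.06602 + 0.7462) = 0.0813.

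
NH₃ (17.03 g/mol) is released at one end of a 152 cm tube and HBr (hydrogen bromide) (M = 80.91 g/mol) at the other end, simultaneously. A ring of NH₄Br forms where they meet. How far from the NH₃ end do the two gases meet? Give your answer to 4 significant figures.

In equal time, each gas travels a distance ∝ its rate ∝ 1/√M, so d_NH₃/d_HBr = √(M_HBr/M_NH₃) = √(80.91/17.03) = 2.180.
With d_NH₃ + d_HBr = 152 cm, d_HBr = 152/(1 + 2.180) = 47.80 cm.
d_NH₃ = 152 − 47.80 = 104.2 cm.

104.2 cm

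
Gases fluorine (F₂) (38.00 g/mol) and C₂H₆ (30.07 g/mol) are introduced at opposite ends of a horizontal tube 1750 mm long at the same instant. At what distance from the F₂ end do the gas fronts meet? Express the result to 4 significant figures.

823.9 mm

Distances travelled in equal time are proportional to diffusion rates, so d_F₂/d_C₂H₆ = √(M_C₂H₆/M_F₂) = √(30.07/38.00) = 0.8896.
With d_F₂ + d_C₂H₆ = 1750 mm, d_C₂H₆ = 1750/(1 + 0.8896) = 926.1 mm.
d_F₂ = 1750 − 926.1 = 823.9 mm.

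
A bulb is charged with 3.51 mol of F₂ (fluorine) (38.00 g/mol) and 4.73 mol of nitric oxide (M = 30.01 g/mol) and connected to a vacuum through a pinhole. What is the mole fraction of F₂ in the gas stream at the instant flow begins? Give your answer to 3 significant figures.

0.397

Each component's effusion rate ∝ (its partial pressure)·(1/√M) ∝ n_i/√M_i.
Mole fraction of F₂ in the effusate = (n_F₂/√M_F₂) / (n_F₂/√M_F₂ + n_NO/√M_NO)
= (3.51/√38.00) / (3.51/√38.00 + 4.73/√30.01) = 0.5694/(0.5694 + 0.8634) = 0.397.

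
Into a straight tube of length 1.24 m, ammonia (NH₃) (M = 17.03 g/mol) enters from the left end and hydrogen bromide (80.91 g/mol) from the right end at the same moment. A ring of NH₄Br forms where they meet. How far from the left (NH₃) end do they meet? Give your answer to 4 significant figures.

Graham's law gives d_NH₃/d_HBr = rate_NH₃/rate_HBr = √(M_HBr/M_NH₃) = √(80.91/17.03) = 2.180.
With d_NH₃ + d_HBr = 1.24 m, d_HBr = 1.24/(1 + 2.180) = 0.3900 m.
d_NH₃ = 1.24 − 0.3900 = 0.8500 m.

0.8500 m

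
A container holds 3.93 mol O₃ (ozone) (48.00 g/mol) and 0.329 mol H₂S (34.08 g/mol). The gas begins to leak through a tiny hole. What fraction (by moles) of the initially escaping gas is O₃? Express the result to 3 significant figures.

Rate_i ∝ x_i/√M_i (Graham's law weighted by mole fraction), so the effusate composition follows n_i/√M_i.
x_O₃(eff) = (n_O₃/√M_O₃) / (n_O₃/√M_O₃ + n_H₂S/√M_H₂S)
= (3.93/√48.00) / (3.93/√48.00 + 0.329/√34.08) = 0.5672/(0.5672 + 0.05636) = 0.910.

0.910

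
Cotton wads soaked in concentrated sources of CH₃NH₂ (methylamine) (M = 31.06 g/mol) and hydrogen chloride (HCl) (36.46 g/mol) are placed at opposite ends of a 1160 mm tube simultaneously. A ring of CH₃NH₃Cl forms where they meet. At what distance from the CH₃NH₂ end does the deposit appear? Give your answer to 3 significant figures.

Distances travelled in equal time are proportional to diffusion rates, so d_CH₃NH₂/d_HCl = √(M_HCl/M_CH₃NH₂) = √(36.46/31.06) = 1.083.
With d_CH₃NH₂ + d_HCl = 1160 mm, d_HCl = 1160/(1 + 1.083) = 556.8 mm.
d_CH₃NH₂ = 1160 − 556.8 = 603 mm.

603 mm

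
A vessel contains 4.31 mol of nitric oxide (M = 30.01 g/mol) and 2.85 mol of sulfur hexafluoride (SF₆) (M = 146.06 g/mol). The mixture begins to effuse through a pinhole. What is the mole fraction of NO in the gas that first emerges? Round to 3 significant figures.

The effusion rate of species i is ∝ p_i/√M_i ∝ n_i/√M_i.
So x_NO in the escaping gas = (n_NO/√M_NO) / Σ(n_i/√M_i)
= (4.31/√30.01) / (4.31/√30.01 + 2.85/√146.06) = 0.7868/(0.7868 + 0.2358) = 0.769.

0.769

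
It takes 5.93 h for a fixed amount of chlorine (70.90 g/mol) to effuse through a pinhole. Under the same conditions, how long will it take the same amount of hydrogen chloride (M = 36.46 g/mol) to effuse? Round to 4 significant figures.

Graham's law gives t_HCl/t_Cl₂ = √(M_HCl/M_Cl₂) = √(36.46/70.90) = √0.5142 = 0.7171.
So the time for HCl is 5.93 × 0.7171 = 4.252 h.

4.252 h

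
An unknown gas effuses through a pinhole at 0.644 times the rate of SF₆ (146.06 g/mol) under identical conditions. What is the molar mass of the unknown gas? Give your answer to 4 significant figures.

By Graham's law, rate_X/rate_SF₆ = √(M_SF₆/M_X).
0.644 = √(146.06/M_X)
M_X = 146.06 / 0.644² = 146.06 / 0.4147 = 352.2 g/mol

352.2 g/mol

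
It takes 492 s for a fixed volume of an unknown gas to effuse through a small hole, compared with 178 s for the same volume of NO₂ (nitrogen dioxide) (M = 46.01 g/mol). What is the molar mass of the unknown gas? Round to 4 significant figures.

351.5 g/mol

Using Graham's law: t_X/t_NO₂ = √(M_X/M_NO₂).
492/178 = 2.764 = √(M_X/46.01)
M_X = 46.01 × 2.764² = 46.01 × 7.640 = 351.5 g/mol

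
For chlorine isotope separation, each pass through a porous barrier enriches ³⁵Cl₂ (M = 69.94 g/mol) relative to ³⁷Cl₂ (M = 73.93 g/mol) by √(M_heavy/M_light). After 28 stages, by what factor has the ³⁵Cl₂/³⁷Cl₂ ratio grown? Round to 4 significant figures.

2.174

Each stage multiplies the ratio by α = √(73.93/69.94), so after 28 stages the overall factor is α^28 = (73.93/69.94)^(28/2).
= 1.05705^14 = 2.174.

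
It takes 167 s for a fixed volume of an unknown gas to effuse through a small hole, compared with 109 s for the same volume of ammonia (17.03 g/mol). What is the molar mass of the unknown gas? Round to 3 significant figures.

Since effusion rate ∝ 1/√M, t_X/t_NH₃ = √(M_X/M_NH₃).
167/109 = 1.532 = √(M_X/17.03)
M_X = 17.03 × 1.532² = 17.03 × 2.347 = 40.0 g/mol

40.0 g/mol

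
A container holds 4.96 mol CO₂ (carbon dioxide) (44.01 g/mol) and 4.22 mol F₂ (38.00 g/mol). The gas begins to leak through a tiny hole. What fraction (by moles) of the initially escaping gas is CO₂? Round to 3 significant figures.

The effusion rate of species i is ∝ p_i/√M_i ∝ n_i/√M_i.
So x_CO₂ in the escaping gas = (n_CO₂/√M_CO₂) / Σ(n_i/√M_i)
= (4.96/√44.01) / (4.96/√44.01 + 4.22/√38.00) = 0.7477/(0.7477 + 0.6846) = 0.522.

0.522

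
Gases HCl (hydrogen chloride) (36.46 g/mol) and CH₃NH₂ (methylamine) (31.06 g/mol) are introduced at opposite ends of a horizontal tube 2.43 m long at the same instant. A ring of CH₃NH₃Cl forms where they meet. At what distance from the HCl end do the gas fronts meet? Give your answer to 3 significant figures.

1.17 m

The fronts meet when d_HCl + d_CH₃NH₂ = L with d_HCl/d_CH₃NH₂ = √(M_CH₃NH₂/M_HCl) (Graham's law). Here √(M_CH₃NH₂/M_HCl) = √(31.06/36.46) = 0.9230.
With d_HCl + d_CH₃NH₂ = 2.43 m, d_CH₃NH₂ = 2.43/(1 + 0.9230) = 1.264 m.
d_HCl = 2.43 − 1.264 = 1.17 m.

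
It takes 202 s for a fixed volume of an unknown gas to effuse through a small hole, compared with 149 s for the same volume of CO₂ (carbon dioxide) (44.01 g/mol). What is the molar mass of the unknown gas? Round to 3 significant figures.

80.9 g/mol

Since effusion rate ∝ 1/√M, t_X/t_CO₂ = √(M_X/M_CO₂).
202/149 = 1.356 = √(M_X/44.01)
M_X = 44.01 × 1.356² = 44.01 × 1.838 = 80.9 g/mol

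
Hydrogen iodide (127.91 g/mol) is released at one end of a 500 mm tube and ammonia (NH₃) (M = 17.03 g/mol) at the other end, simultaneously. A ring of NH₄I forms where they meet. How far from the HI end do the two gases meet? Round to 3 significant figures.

134 mm

The fronts meet when d_HI + d_NH₃ = L with d_HI/d_NH₃ = √(M_NH₃/M_HI) (Graham's law). Here √(M_NH₃/M_HI) = √(17.03/127.91) = 0.3649.
With d_HI + d_NH₃ = 500 mm, d_NH₃ = 500/(1 + 0.3649) = 366.3 mm.
d_HI = 500 − 366.3 = 134 mm.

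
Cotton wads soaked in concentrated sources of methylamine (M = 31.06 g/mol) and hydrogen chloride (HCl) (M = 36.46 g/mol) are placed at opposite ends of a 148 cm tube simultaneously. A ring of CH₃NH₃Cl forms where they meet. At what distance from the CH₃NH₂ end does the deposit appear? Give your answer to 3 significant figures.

In equal time, each gas travels a distance ∝ its rate ∝ 1/√M, so d_CH₃NH₂/d_HCl = √(M_HCl/M_CH₃NH₂) = √(36.46/31.06) = 1.083.
With d_CH₃NH₂ + d_HCl = 148 cm, d_HCl = 148/(1 + 1.083) = 71.04 cm.
d_CH₃NH₂ = 148 − 71.04 = 77.0 cm.

77.0 cm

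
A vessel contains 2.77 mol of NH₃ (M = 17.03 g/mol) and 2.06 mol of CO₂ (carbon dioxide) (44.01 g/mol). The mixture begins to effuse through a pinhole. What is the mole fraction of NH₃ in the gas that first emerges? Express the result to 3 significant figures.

0.684

Rate_i ∝ x_i/√M_i (Graham's law weighted by mole fraction), so the effusate composition follows n_i/√M_i.
x_NH₃(eff) = (n_NH₃/√M_NH₃) / (n_NH₃/√M_NH₃ + n_CO₂/√M_CO₂)
= (2.77/√17.03) / (2.77/√17.03 + 2.06/√44.01) = 0.6712/(0.6712 + 0.3105) = 0.684.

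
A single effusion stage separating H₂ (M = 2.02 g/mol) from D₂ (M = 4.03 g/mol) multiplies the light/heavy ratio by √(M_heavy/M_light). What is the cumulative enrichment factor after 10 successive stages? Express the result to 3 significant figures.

31.6

Overall factor = α^10 with α = √(4.03/2.02), i.e. (4.03/2.02)^(10/2).
= 1.99505^5 = 31.6.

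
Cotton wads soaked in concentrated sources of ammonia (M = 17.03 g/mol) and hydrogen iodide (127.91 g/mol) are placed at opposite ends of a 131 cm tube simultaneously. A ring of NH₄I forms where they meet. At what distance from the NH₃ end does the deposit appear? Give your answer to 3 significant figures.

96.0 cm

Distances travelled in equal time are proportional to diffusion rates, so d_NH₃/d_HI = √(M_HI/M_NH₃) = √(127.91/17.03) = 2.741.
With d_NH₃ + d_HI = 131 cm, d_HI = 131/(1 + 2.741) = 35.02 cm.
d_NH₃ = 131 − 35.02 = 96.0 cm.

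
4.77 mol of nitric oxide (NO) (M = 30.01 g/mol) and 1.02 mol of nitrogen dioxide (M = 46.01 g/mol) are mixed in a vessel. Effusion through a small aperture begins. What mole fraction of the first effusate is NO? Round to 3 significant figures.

0.853

The effusion rate of species i is ∝ p_i/√M_i ∝ n_i/√M_i.
Mole fraction of NO in the effusate = (n_NO/√M_NO) / (n_NO/√M_NO + n_NO₂/√M_NO₂)
= (4.77/√30.01) / (4.77/√30.01 + 1.02/√46.01) = 0.8707/(0.8707 + 0.1504) = 0.853.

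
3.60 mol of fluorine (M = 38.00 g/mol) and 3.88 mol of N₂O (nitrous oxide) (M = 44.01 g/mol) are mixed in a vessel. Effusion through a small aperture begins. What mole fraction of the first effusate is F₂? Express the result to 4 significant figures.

Rate_i ∝ x_i/√M_i (Graham's law weighted by mole fraction), so the effusate composition follows n_i/√M_i.
Mole fraction of F₂ in the effusate = (n_F₂/√M_F₂) / (n_F₂/√M_F₂ + n_N₂O/√M_N₂O)
= (3.60/√38.00) / (3.60/√38.00 + 3.88/√44.01) = 0.5840/(0.5840 + 0.5849) = 0.4996.

0.4996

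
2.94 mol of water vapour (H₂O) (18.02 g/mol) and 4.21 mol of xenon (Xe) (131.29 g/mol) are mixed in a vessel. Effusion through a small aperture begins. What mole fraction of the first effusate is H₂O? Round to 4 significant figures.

Rate_i ∝ x_i/√M_i (Graham's law weighted by mole fraction), so the effusate composition follows n_i/√M_i.
So x_H₂O in the escaping gas = (n_H₂O/√M_H₂O) / Σ(n_i/√M_i)
= (2.94/√18.02) / (2.94/√18.02 + 4.21/√131.29) = 0.6926/(0.6926 + 0.3674) = 0.6534.

0.6534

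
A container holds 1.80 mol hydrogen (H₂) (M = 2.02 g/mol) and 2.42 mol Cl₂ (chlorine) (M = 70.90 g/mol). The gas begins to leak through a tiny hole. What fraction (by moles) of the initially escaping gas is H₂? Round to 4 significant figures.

Rate_i ∝ x_i/√M_i (Graham's law weighted by mole fraction), so the effusate composition follows n_i/√M_i.
x_H₂(eff) = (n_H₂/√M_H₂) / (n_H₂/√M_H₂ + n_Cl₂/√M_Cl₂)
= (1.80/√2.02) / (1.80/√2.02 + 2.42/√70.90) = 1.266/(1.266 + 0.2874) = 0.8150.

0.8150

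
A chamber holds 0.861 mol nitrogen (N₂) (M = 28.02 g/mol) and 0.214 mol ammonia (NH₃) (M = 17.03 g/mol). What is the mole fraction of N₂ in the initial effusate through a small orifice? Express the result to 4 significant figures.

Effusion rate of each component ∝ n_i/√M_i (partial pressure × 1/√M).
Mole fraction of N₂ in the effusate = (n_N₂/√M_N₂) / (n_N₂/√M_N₂ + n_NH₃/√M_NH₃)
= (0.861/√28.02) / (0.861/√28.02 + 0.214/√17.03) = 0.1627/(0.1627 + 0.05186) = 0.7583.

0.7583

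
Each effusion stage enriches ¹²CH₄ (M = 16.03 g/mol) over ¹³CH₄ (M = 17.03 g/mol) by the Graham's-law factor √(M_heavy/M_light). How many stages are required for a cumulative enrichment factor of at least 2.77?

34

Per stage α = (17.03/16.03)^(1/2) = 1.06238^0.5, giving ln α = 0.03026.
Need α^N ≥ 2.77 ⇒ N ≥ ln(2.77) / ln α = 1.019 / 0.03026 = 33.67.
Rounding up, N = 34 stages.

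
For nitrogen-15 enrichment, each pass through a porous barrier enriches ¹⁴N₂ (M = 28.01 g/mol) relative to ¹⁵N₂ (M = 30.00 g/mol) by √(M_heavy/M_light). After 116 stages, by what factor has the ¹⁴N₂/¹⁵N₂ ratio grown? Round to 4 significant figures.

After 116 stages the ratio has grown by (√(30.00/28.01))^116 = (30.00/28.01)^(116/2).
= 1.07105^58 = 53.56.

53.56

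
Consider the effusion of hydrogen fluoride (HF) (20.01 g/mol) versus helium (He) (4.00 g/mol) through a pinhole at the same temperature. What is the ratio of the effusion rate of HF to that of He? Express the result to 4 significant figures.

0.4471

From Graham's law, rate_HF/rate_He = √(M_He/M_HF) = √(4.00/20.01) = √0.1999 = 0.4471.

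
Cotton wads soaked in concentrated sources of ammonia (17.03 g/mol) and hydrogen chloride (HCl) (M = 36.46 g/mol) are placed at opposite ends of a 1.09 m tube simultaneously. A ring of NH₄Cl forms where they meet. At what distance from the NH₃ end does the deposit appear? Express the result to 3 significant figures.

Distances travelled in equal time are proportional to diffusion rates, so d_NH₃/d_HCl = √(M_HCl/M_NH₃) = √(36.46/17.03) = 1.463.
With d_NH₃ + d_HCl = 1.09 m, d_HCl = 1.09/(1 + 1.463) = 0.4425 m.
d_NH₃ = 1.09 − 0.4425 = 0.647 m.

0.647 m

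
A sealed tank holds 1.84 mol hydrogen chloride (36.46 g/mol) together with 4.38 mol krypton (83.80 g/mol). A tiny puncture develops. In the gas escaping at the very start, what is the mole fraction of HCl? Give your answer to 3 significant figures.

Rate_i ∝ x_i/√M_i (Graham's law weighted by mole fraction), so the effusate composition follows n_i/√M_i.
Mole fraction of HCl in the effusate = (n_HCl/√M_HCl) / (n_HCl/√M_HCl + n_Kr/√M_Kr)
= (1.84/√36.46) / (1.84/√36.46 + 4.38/√83.80) = 0.3047/(0.3047 + 0.4785) = 0.389.

0.389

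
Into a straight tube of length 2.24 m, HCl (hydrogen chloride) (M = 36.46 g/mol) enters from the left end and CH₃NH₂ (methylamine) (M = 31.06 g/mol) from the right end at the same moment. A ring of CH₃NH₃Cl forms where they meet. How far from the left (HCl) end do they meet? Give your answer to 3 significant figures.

Graham's law gives d_HCl/d_CH₃NH₂ = rate_HCl/rate_CH₃NH₂ = √(M_CH₃NH₂/M_HCl) = √(31.06/36.46) = 0.9230.
With d_HCl + d_CH₃NH₂ = 2.24 m, d_CH₃NH₂ = 2.24/(1 + 0.9230) = 1.165 m.
d_HCl = 2.24 − 1.165 = 1.08 m.

1.08 m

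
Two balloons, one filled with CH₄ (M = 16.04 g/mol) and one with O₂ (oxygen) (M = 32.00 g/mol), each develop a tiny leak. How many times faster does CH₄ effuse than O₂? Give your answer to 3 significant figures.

1.41

Using Graham's law: rate_CH₄/rate_O₂ = √(M_O₂/M_CH₄) = √(32.00/16.04) = √1.995 = 1.41.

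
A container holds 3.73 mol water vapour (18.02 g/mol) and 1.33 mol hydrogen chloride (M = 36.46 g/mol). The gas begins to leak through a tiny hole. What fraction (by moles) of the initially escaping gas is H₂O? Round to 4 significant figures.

0.7996

Rate_i ∝ x_i/√M_i (Graham's law weighted by mole fraction), so the effusate composition follows n_i/√M_i.
x_H₂O(eff) = (n_H₂O/√M_H₂O) / (n_H₂O/√M_H₂O + n_HCl/√M_HCl)
= (3.73/√18.02) / (3.73/√18.02 + 1.33/√36.46) = 0.8787/(0.8787 + 0.2203) = 0.7996.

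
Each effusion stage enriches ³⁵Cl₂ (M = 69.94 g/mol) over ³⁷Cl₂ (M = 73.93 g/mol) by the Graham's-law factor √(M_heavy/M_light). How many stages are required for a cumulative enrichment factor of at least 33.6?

With α = √(73.93/69.94) per stage, ln α = ½ ln(1.05705) = 0.02774.
Need α^N ≥ 33.6 ⇒ N ≥ ln(33.6) / ln α = 3.515 / 0.02774 = 126.69.
Minimum whole number of stages: N = 127.

127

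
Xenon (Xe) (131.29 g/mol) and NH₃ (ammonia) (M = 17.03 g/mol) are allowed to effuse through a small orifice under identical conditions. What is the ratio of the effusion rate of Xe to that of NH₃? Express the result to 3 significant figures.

By Graham's law, rate_Xe/rate_NH₃ = √(M_NH₃/M_Xe) = √(17.03/131.29) = √0.1297 = 0.360.

0.360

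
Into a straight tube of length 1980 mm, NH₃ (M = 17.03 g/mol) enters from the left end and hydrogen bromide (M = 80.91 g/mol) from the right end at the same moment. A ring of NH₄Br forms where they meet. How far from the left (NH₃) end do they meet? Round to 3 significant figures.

In equal time, each gas travels a distance ∝ its rate ∝ 1/√M, so d_NH₃/d_HBr = √(M_HBr/M_NH₃) = √(80.91/17.03) = 2.180.
With d_NH₃ + d_HBr = 1980 mm, d_HBr = 1980/(1 + 2.180) = 622.7 mm.
d_NH₃ = 1980 − 622.7 = 1360 mm.

1360 mm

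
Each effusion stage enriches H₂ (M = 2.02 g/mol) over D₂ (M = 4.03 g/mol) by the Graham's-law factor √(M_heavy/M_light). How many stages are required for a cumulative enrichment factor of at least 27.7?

With α = √(4.03/2.02) per stage, ln α = ½ ln(1.99505) = 0.3453.
Need α^N ≥ 27.7 ⇒ N ≥ ln(27.7) / ln α = 3.321 / 0.3453 = 9.62.
So at least 10 stages are needed.

10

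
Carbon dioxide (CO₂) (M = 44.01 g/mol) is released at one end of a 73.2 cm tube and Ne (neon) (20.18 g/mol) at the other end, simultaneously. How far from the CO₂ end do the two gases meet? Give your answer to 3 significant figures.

29.6 cm

Graham's law gives d_CO₂/d_Ne = rate_CO₂/rate_Ne = √(M_Ne/M_CO₂) = √(20.18/44.01) = 0.6772.
With d_CO₂ + d_Ne = 73.2 cm, d_Ne = 73.2/(1 + 0.6772) = 43.65 cm.
d_CO₂ = 73.2 − 43.65 = 29.6 cm.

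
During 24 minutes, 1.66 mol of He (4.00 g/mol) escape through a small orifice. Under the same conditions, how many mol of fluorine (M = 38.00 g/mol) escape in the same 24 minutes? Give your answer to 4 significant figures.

By Graham's law, rate_F₂/rate_He = √(M_He/M_F₂) = √(4.00/38.00) = √0.1053 = 0.3244.
So the amount for F₂ is 1.66 × 0.3244 = 0.5386 mol.

0.5386 mol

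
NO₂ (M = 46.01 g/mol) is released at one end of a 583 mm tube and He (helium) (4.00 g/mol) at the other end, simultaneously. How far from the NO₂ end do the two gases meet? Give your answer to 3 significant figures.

In equal time, each gas travels a distance ∝ its rate ∝ 1/√M, so d_NO₂/d_He = √(M_He/M_NO₂) = √(4.00/46.01) = 0.2949.
With d_NO₂ + d_He = 583 mm, d_He = 583/(1 + 0.2949) = 450.2 mm.
d_NO₂ = 583 − 450.2 = 133 mm.

133 mm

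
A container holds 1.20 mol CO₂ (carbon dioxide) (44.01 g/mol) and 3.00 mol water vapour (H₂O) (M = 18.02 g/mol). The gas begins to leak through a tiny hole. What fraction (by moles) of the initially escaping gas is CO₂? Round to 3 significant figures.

0.204

Effusion rate of each component ∝ n_i/√M_i (partial pressure × 1/√M).
So x_CO₂ in the escaping gas = (n_CO₂/√M_CO₂) / Σ(n_i/√M_i)
= (1.20/√44.01) / (1.20/√44.01 + 3.00/√18.02) = 0.1809/(0.1809 + 0.7067) = 0.204.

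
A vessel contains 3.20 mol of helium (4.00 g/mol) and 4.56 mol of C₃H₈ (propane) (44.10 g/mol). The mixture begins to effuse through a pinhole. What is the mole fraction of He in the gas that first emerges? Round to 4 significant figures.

0.6997

Rate_i ∝ x_i/√M_i (Graham's law weighted by mole fraction), so the effusate composition follows n_i/√M_i.
Mole fraction of He in the effusate = (n_He/√M_He) / (n_He/√M_He + n_C₃H₈/√M_C₃H₈)
= (3.20/√4.00) / (3.20/√4.00 + 4.56/√44.10) = 1.600/(1.600 + 0.6867) = 0.6997.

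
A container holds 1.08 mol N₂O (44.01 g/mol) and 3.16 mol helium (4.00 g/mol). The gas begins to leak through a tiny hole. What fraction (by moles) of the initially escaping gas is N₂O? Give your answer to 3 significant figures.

Effusion rate of each component ∝ n_i/√M_i (partial pressure × 1/√M).
So x_N₂O in the escaping gas = (n_N₂O/√M_N₂O) / Σ(n_i/√M_i)
= (1.08/√44.01) / (1.08/√44.01 + 3.16/√4.00) = 0.1628/(0.1628 + 1.580) = 0.0934.

0.0934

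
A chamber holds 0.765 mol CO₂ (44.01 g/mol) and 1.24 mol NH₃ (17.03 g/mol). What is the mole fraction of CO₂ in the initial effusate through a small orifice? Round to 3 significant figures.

0.277

The effusion rate of species i is ∝ p_i/√M_i ∝ n_i/√M_i.
x_CO₂(eff) = (n_CO₂/√M_CO₂) / (n_CO₂/√M_CO₂ + n_NH₃/√M_NH₃)
= (0.765/√44.01) / (0.765/√44.01 + 1.24/√17.03) = 0.1153/(0.1153 + 0.3005) = 0.277.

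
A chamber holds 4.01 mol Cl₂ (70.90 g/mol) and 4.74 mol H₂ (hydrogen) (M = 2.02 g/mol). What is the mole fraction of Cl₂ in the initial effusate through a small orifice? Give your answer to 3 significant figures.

0.125

Rate_i ∝ x_i/√M_i (Graham's law weighted by mole fraction), so the effusate composition follows n_i/√M_i.
So x_Cl₂ in the escaping gas = (n_Cl₂/√M_Cl₂) / Σ(n_i/√M_i)
= (4.01/√70.90) / (4.01/√70.90 + 4.74/√2.02) = 0.4762/(0.4762 + 3.335) = 0.125.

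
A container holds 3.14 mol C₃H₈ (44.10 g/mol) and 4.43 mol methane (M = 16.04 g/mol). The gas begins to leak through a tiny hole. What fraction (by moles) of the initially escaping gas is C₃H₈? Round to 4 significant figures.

Effusion rate of each component ∝ n_i/√M_i (partial pressure × 1/√M).
Mole fraction of C₃H₈ in the effusate = (n_C₃H₈/√M_C₃H₈) / (n_C₃H₈/√M_C₃H₈ + n_CH₄/√M_CH₄)
= (3.14/√44.10) / (3.14/√44.10 + 4.43/√16.04) = 0.4728/(0.4728 + 1.106) = 0.2995.

0.2995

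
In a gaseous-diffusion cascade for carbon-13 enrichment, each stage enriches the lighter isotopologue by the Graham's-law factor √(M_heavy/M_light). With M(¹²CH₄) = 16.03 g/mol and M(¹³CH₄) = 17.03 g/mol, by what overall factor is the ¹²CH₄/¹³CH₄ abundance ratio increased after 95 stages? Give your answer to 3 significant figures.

17.7

The single-stage factor is √(M_heavy/M_light), so 95 stages give [√(17.03/16.03)]^95 = (17.03/16.03)^(95/2).
= 1.06238^(95/2) = 17.7.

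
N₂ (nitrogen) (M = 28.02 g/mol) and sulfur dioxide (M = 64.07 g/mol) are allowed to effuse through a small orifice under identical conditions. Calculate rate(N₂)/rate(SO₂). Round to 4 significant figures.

From Graham's law, rate_N₂/rate_SO₂ = √(M_SO₂/M_N₂) = √(64.07/28.02) = √2.287 = 1.512.

1.512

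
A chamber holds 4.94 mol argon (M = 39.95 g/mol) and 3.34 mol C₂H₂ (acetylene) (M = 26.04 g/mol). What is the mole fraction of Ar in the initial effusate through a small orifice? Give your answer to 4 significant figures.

The effusion rate of species i is ∝ p_i/√M_i ∝ n_i/√M_i.
x_Ar(eff) = (n_Ar/√M_Ar) / (n_Ar/√M_Ar + n_C₂H₂/√M_C₂H₂)
= (4.94/√39.95) / (4.94/√39.95 + 3.34/√26.04) = 0.7816/(0.7816 + 0.6545) = 0.5442.

0.5442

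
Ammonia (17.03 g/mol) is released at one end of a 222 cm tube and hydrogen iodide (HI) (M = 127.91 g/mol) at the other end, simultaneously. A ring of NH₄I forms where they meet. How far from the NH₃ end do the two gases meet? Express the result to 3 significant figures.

Distances travelled in equal time are proportional to diffusion rates, so d_NH₃/d_HI = √(M_HI/M_NH₃) = √(127.91/17.03) = 2.741.
With d_NH₃ + d_HI = 222 cm, d_HI = 222/(1 + 2.741) = 59.35 cm.
d_NH₃ = 222 − 59.35 = 163 cm.

163 cm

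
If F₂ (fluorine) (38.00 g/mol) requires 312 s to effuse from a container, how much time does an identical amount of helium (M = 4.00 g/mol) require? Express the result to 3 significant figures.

101 s

Using Graham's law: t_He/t_F₂ = √(M_He/M_F₂) = √(4.00/38.00) = √0.1053 = 0.3244.
So the time for He is 312 × 0.3244 = 101 s.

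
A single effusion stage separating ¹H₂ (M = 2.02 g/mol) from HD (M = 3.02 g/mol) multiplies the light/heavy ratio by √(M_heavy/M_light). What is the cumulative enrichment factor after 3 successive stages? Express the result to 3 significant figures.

1.83

Each stage multiplies the ratio by α = √(3.02/2.02), so after 3 stages the overall factor is α^3 = (3.02/2.02)^(3/2).
= 1.49505^(3/2) = 1.83.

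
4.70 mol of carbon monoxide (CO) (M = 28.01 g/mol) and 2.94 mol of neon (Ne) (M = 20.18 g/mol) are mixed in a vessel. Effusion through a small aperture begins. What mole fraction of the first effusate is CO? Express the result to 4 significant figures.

The effusion rate of species i is ∝ p_i/√M_i ∝ n_i/√M_i.
x_CO(eff) = (n_CO/√M_CO) / (n_CO/√M_CO + n_Ne/√M_Ne)
= (4.70/√28.01) / (4.70/√28.01 + 2.94/√20.18) = 0.8881/(0.8881 + 0.6545) = 0.5757.

0.5757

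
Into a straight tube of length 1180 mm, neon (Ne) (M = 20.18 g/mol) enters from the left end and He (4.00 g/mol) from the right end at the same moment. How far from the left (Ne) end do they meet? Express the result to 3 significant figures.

The fronts meet when d_Ne + d_He = L with d_Ne/d_He = √(M_He/M_Ne) (Graham's law). Here √(M_He/M_Ne) = √(4.00/20.18) = 0.4452.
With d_Ne + d_He = 1180 mm, d_He = 1180/(1 + 0.4452) = 816.5 mm.
d_Ne = 1180 − 816.5 = 364 mm.

364 mm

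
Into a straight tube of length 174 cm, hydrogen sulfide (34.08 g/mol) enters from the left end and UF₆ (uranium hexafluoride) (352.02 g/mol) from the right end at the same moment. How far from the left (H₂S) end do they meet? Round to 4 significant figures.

Graham's law gives d_H₂S/d_UF₆ = rate_H₂S/rate_UF₆ = √(M_UF₆/M_H₂S) = √(352.02/34.08) = 3.214.
With d_H₂S + d_UF₆ = 174 cm, d_UF₆ = 174/(1 + 3.214) = 41.29 cm.
d_H₂S = 174 − 41.29 = 132.7 cm.

132.7 cm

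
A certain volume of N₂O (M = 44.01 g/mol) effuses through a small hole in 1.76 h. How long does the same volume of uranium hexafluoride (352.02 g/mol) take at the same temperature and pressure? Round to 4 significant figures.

By Graham's law, t_UF₆/t_N₂O = √(M_UF₆/M_N₂O) = √(352.02/44.01) = √7.999 = 2.828.
So the time for UF₆ is 1.76 × 2.828 = 4.978 h.

4.978 h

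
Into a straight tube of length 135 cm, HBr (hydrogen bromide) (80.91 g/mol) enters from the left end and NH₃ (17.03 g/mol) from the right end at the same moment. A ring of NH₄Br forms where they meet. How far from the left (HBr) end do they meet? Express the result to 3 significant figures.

42.5 cm

Distances travelled in equal time are proportional to diffusion rates, so d_HBr/d_NH₃ = √(M_NH₃/M_HBr) = √(17.03/80.91) = 0.4588.
With d_HBr + d_NH₃ = 135 cm, d_NH₃ = 135/(1 + 0.4588) = 92.54 cm.
d_HBr = 135 − 92.54 = 42.5 cm.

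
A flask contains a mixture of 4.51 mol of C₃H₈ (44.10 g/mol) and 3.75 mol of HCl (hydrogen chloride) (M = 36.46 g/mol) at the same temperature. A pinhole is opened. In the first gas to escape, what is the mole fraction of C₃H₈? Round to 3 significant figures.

0.522

Effusion rate of each component ∝ n_i/√M_i (partial pressure × 1/√M).
x_C₃H₈(eff) = (n_C₃H₈/√M_C₃H₈) / (n_C₃H₈/√M_C₃H₈ + n_HCl/√M_HCl)
= (4.51/√44.10) / (4.51/√44.10 + 3.75/√36.46) = 0.6791/(0.6791 + 0.6210) = 0.522.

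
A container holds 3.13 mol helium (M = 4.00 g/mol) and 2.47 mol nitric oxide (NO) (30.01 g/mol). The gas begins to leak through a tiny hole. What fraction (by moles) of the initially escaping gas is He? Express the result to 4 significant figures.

0.7763

The effusion rate of species i is ∝ p_i/√M_i ∝ n_i/√M_i.
Mole fraction of He in the effusate = (n_He/√M_He) / (n_He/√M_He + n_NO/√M_NO)
= (3.13/√4.00) / (3.13/√4.00 + 2.47/√30.01) = 1.565/(1.565 + 0.4509) = 0.7763.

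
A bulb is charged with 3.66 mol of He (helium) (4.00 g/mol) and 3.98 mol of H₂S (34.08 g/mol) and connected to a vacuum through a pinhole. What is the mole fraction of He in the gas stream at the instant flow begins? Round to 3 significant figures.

The effusion rate of species i is ∝ p_i/√M_i ∝ n_i/√M_i.
So x_He in the escaping gas = (n_He/√M_He) / Σ(n_i/√M_i)
= (3.66/√4.00) / (3.66/√4.00 + 3.98/√34.08) = 1.830/(1.830 + 0.6818) = 0.729.

0.729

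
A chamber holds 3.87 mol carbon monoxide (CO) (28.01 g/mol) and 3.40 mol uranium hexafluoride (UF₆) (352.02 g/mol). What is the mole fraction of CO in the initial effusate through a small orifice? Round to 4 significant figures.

0.8014

The effusion rate of species i is ∝ p_i/√M_i ∝ n_i/√M_i.
x_CO(eff) = (n_CO/√M_CO) / (n_CO/√M_CO + n_UF₆/√M_UF₆)
= (3.87/√28.01) / (3.87/√28.01 + 3.40/√352.02) = 0.7312/(0.7312 + 0.1812) = 0.8014.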